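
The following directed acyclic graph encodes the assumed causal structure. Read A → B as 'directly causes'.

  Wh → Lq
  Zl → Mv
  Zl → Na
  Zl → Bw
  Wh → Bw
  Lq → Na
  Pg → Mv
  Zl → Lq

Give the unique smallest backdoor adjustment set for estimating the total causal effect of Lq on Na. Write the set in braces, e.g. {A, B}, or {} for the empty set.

Variables eligible for adjustment (non-descendants of Lq, excluding Lq and Na): {Bw, Mv, Pg, Wh, Zl}.
Backdoor paths from Lq to Na:
  P1: Lq <- Wh -> Bw <- Zl -> Na
  P2: Lq <- Zl -> Na
The empty set is not sufficient: P2 (Lq <- Zl -> Na) has no collider blocking it and no conditioned non-collider, so it is open.
Try {Zl}:
  P1: blocked at collider Bw (neither it nor any descendant is in the conditioning set).
  P2: blocked at fork node Zl ∈ conditioning set.
{Zl} contains no descendant of Lq and blocks every backdoor path.
No other singleton works — e.g. {Pg} leaves P2 open — so {Zl} is the unique smallest valid adjustment set.

{Zl}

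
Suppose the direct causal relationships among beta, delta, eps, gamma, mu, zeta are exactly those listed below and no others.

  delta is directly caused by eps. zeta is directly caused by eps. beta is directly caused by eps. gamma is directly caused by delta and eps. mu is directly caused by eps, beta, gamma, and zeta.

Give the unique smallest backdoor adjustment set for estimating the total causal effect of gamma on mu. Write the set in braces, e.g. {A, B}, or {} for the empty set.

Variables eligible for adjustment (non-descendants of gamma, excluding gamma and mu): {beta, delta, eps, zeta}.
Backdoor paths from gamma to mu:
  P1: gamma <- eps -> beta -> mu
  P2: gamma <- eps -> zeta -> mu
  P3: gamma <- eps -> mu
  P4: gamma <- delta <- eps -> beta -> mu
  P5: gamma <- delta <- eps -> zeta -> mu
  P6: gamma <- delta <- eps -> mu
The empty set is not sufficient: P1 (gamma <- eps -> beta -> mu) has no collider blocking it and no conditioned non-collider, so it is open.
Try {eps}:
  P1: blocked at fork node eps ∈ conditioning set.
  P2: blocked at fork node eps ∈ conditioning set.
  P3: blocked at fork node eps ∈ conditioning set.
  P4: blocked at fork node eps ∈ conditioning set.
  P5: blocked at fork node eps ∈ conditioning set.
  P6: blocked at fork node eps ∈ conditioning set.
{eps} contains no descendant of gamma and blocks every backdoor path.
No other singleton works — e.g. {beta} leaves P2 open — so {eps} is the unique smallest valid adjustment set.

{eps}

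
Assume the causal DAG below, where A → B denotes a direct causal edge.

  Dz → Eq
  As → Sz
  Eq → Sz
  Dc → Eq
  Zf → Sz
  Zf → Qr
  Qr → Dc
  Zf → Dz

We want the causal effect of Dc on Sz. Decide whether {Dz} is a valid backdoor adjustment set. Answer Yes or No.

Backdoor paths from Dc to Sz (paths whose first edge points into Dc):
  P1: Dc <- Qr <- Zf -> Dz -> Eq -> Sz
  P2: Dc <- Qr <- Zf -> Sz
Condition 1 (no descendant of Dc in the set): holds — descendants of Dc are {Eq, Sz}; none are in {Dz}.
Condition 2 (every backdoor path blocked by {Dz}):
  P1: blocked at chain node Dz ∈ conditioning set.
  P2: open — no interior node is in the conditioning set.
{Dz} does not satisfy the backdoor criterion.

No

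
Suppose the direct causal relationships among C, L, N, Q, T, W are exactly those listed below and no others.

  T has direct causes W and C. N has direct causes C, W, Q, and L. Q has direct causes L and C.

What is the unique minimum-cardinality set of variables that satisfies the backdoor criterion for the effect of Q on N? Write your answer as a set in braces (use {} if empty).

{C, L}

Variables eligible for adjustment (non-descendants of Q, excluding Q and N): {C, L, T, W}.
Backdoor paths from Q to N:
  P1: Q <- L -> N
  P2: Q <- C -> T <- W -> N
  P3: Q <- C -> N
The empty set is not sufficient: P1 (Q <- L -> N) has no collider blocking it and no conditioned non-collider, so it is open.
Try {C, L}:
  P1: blocked at fork node L ∈ conditioning set.
  P2: blocked at fork node C ∈ conditioning set.
  P3: blocked at fork node C ∈ conditioning set.
{C, L} contains no descendant of Q and blocks every backdoor path.
Every element of {C, L} is needed (dropping C leaves P3 open; dropping L leaves P1 open), so no proper subset is valid.
Among all size-2 subsets of the eligible variables, only {C, L} blocks every backdoor path, so it is the unique smallest valid adjustment set.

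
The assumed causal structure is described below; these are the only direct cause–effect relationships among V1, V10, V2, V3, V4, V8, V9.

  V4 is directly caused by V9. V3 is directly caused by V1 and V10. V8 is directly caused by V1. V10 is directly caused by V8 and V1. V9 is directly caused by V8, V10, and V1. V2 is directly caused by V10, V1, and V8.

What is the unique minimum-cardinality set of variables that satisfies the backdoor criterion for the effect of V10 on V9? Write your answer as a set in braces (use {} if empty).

{V1, V8}

Variables eligible for adjustment (non-descendants of V10, excluding V10 and V9): {V1, V8}.
Backdoor paths from V10 to V9:
  P1: V10 <- V1 -> V8 -> V9
  P2: V10 <- V1 -> V9
  P3: V10 <- V1 -> V2 <- V8 -> V9
  P4: V10 <- V8 <- V1 -> V9
  P5: V10 <- V8 -> V9
  P6: V10 <- V8 -> V2 <- V1 -> V9
The empty set is not sufficient: P1 (V10 <- V1 -> V8 -> V9) has no collider blocking it and no conditioned non-collider, so it is open.
Try {V1, V8}:
  P1: blocked at fork node V1 ∈ conditioning set.
  P2: blocked at fork node V1 ∈ conditioning set.
  P3: blocked at fork node V1 ∈ conditioning set.
  P4: blocked at chain node V8 ∈ conditioning set.
  P5: blocked at fork node V8 ∈ conditioning set.
  P6: blocked at fork node V8 ∈ conditioning set.
{V1, V8} contains no descendant of V10 and blocks every backdoor path.
Every element of {V1, V8} is needed (dropping V1 leaves P2 open; dropping V8 leaves P5 open), so no proper subset is valid.
Among all size-2 subsets of the eligible variables, only {V1, V8} blocks every backdoor path, so it is the unique smallest valid adjustment set.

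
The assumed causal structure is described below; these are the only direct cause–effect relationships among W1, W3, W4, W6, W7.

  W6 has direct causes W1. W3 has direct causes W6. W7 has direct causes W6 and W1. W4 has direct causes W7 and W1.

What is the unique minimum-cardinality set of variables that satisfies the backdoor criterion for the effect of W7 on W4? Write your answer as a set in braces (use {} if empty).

{W1}

Variables eligible for adjustment (non-descendants of W7, excluding W7 and W4): {W1, W3, W6}.
Backdoor paths from W7 to W4:
  P1: W7 <- W1 -> W4
  P2: W7 <- W6 <- W1 -> W4
The empty set is not sufficient: P1 (W7 <- W1 -> W4) has no collider blocking it and no conditioned non-collider, so it is open.
Try {W1}:
  P1: blocked at fork node W1 ∈ conditioning set.
  P2: blocked at fork node W1 ∈ conditioning set.
{W1} contains no descendant of W7 and blocks every backdoor path.
No other singleton works — e.g. {W6} leaves P1 open — so {W1} is the unique smallest valid adjustment set.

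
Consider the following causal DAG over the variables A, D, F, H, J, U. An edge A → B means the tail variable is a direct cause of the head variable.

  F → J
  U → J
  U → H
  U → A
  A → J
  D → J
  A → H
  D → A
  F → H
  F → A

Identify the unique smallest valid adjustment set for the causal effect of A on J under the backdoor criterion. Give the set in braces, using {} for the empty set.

{D, F, U}

Variables eligible for adjustment (non-descendants of A, excluding A and J): {D, F, U}.
Backdoor paths from A to J:
  P1: A <- D -> J
  P2: A <- F -> J
  P3: A <- F -> H <- U -> J
  P4: A <- U -> J
  P5: A <- U -> H <- F -> J
The empty set is not sufficient: P1 (A <- D -> J) has no collider blocking it and no conditioned non-collider, so it is open.
Try {D, F, U}:
  P1: blocked at fork node D ∈ conditioning set.
  P2: blocked at fork node F ∈ conditioning set.
  P3: blocked at fork node F ∈ conditioning set.
  P4: blocked at fork node U ∈ conditioning set.
  P5: blocked at fork node U ∈ conditioning set.
{D, F, U} contains no descendant of A and blocks every backdoor path.
Every element of {D, F, U} is needed (dropping D leaves P1 open; dropping F leaves P2 open; dropping U leaves P4 open), so no proper subset is valid.
Among all size-3 subsets of the eligible variables, only {D, F, U} blocks every backdoor path, so it is the unique smallest valid adjustment set.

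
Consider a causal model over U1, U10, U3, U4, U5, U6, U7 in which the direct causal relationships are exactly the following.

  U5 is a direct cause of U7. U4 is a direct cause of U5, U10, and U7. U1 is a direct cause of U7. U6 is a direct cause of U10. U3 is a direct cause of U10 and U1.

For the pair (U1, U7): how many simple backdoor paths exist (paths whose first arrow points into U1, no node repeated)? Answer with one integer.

2

A backdoor path from U1 to U7 is any simple undirected path whose first edge points into U1 (i.e. leaves U1 via a parent).
Parents of U1: {U3}.
Enumerating:
  P1: U1 <- U3 -> U10 <- U4 -> U5 -> U7
  P2: U1 <- U3 -> U10 <- U4 -> U7
That exhausts the simple backdoor paths. Count: 2.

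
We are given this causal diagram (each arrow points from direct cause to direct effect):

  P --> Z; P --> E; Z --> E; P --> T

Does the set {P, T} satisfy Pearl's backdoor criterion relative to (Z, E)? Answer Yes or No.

Backdoor paths from Z to E (paths whose first edge points into Z):
  P1: Z <- P -> E
Condition 1 (no descendant of Z in the set): holds — descendants of Z are {E}; none are in {P, T}.
Condition 2 (every backdoor path blocked by {P, T}):
  P1: blocked at fork node P ∈ conditioning set.
{P, T} satisfies the backdoor criterion.

Yes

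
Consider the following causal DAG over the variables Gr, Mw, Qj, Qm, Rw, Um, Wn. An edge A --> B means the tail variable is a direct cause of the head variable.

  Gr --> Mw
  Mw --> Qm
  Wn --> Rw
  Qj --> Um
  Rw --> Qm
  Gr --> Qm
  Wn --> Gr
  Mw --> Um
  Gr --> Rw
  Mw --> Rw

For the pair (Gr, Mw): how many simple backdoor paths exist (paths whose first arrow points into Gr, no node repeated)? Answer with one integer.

A backdoor path from Gr to Mw is any simple undirected path whose first edge points into Gr (i.e. leaves Gr via a parent).
Parents of Gr: {Wn}.
Enumerating:
  P1: Gr <- Wn -> Rw <- Mw
  P2: Gr <- Wn -> Rw -> Qm <- Mw
That exhausts the simple backdoor paths. Count: 2.

2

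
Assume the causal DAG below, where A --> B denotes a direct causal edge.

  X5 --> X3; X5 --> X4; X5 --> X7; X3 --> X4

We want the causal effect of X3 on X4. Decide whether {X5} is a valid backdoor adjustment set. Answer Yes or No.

Yes

Backdoor paths from X3 to X4 (paths whose first edge points into X3):
  P1: X3 <- X5 -> X4
Condition 1 (no descendant of X3 in the set): holds — descendants of X3 are {X4}; none are in {X5}.
Condition 2 (every backdoor path blocked by {X5}):
  P1: blocked at fork node X5 ∈ conditioning set.
{X5} satisfies the backdoor criterion.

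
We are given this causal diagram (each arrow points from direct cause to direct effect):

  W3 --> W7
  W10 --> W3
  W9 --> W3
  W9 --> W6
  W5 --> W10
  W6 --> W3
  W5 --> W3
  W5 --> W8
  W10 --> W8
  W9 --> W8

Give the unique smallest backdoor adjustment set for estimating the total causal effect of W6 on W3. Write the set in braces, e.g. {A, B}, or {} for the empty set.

{W9}

Variables eligible for adjustment (non-descendants of W6, excluding W6 and W3): {W10, W5, W8, W9}.
Backdoor paths from W6 to W3:
  P1: W6 <- W9 -> W3
  P2: W6 <- W9 -> W8 <- W5 -> W10 -> W3
  P3: W6 <- W9 -> W8 <- W5 -> W3
  P4: W6 <- W9 -> W8 <- W10 <- W5 -> W3
  P5: W6 <- W9 -> W8 <- W10 -> W3
The empty set is not sufficient: P1 (W6 <- W9 -> W3) has no collider blocking it and no conditioned non-collider, so it is open.
Try {W9}:
  P1: blocked at fork node W9 ∈ conditioning set.
  P2: blocked at fork node W9 ∈ conditioning set.
  P3: blocked at fork node W9 ∈ conditioning set.
  P4: blocked at fork node W9 ∈ conditioning set.
  P5: blocked at fork node W9 ∈ conditioning set.
{W9} contains no descendant of W6 and blocks every backdoor path.
No other singleton works — e.g. {W5} leaves P1 open — so {W9} is the unique smallest valid adjustment set.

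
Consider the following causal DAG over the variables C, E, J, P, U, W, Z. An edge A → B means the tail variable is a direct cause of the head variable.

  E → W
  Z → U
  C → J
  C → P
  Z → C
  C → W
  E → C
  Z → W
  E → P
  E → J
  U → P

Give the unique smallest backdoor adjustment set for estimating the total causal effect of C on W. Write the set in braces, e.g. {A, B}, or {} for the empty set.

Variables eligible for adjustment (non-descendants of C, excluding C and W): {E, U, Z}.
Backdoor paths from C to W:
  P1: C <- E -> W
  P2: C <- E -> P <- U <- Z -> W
  P3: C <- Z -> W
  P4: C <- Z -> U -> P <- E -> W
The empty set is not sufficient: P1 (C <- E -> W) has no collider blocking it and no conditioned non-collider, so it is open.
Try {E, Z}:
  P1: blocked at fork node E ∈ conditioning set.
  P2: blocked at fork node E ∈ conditioning set.
  P3: blocked at fork node Z ∈ conditioning set.
  P4: blocked at fork node Z ∈ conditioning set.
{E, Z} contains no descendant of C and blocks every backdoor path.
Every element of {E, Z} is needed (dropping E leaves P1 open; dropping Z leaves P3 open), so no proper subset is valid.
Among all size-2 subsets of the eligible variables, only {E, Z} blocks every backdoor path, so it is the unique smallest valid adjustment set.

{E, Z}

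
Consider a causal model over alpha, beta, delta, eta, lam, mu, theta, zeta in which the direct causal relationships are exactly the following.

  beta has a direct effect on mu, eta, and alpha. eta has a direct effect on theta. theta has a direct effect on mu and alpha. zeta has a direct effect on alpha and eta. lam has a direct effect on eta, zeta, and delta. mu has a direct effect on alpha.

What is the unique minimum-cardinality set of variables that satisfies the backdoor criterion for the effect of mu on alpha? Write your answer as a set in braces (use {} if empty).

Variables eligible for adjustment (non-descendants of mu, excluding mu and alpha): {beta, delta, eta, lam, theta, zeta}.
Backdoor paths from mu to alpha:
  P1: mu <- beta -> eta <- lam -> zeta -> alpha
  P2: mu <- beta -> eta <- zeta -> alpha
  P3: mu <- beta -> eta -> theta -> alpha
  P4: mu <- beta -> alpha
  P5: mu <- theta <- eta <- lam -> zeta -> alpha
  P6: mu <- theta <- eta <- beta -> alpha
  P7: mu <- theta <- eta <- zeta -> alpha
  P8: mu <- theta -> alpha
The empty set is not sufficient: P3 (mu <- beta -> eta -> theta -> alpha) has no collider blocking it and no conditioned non-collider, so it is open.
Try {beta, theta}:
  P1: blocked at fork node beta ∈ conditioning set.
  P2: blocked at fork node beta ∈ conditioning set.
  P3: blocked at fork node beta ∈ conditioning set.
  P4: blocked at fork node beta ∈ conditioning set.
  P5: blocked at chain node theta ∈ conditioning set.
  P6: blocked at chain node theta ∈ conditioning set.
  P7: blocked at chain node theta ∈ conditioning set.
  P8: blocked at fork node theta ∈ conditioning set.
{beta, theta} contains no descendant of mu and blocks every backdoor path.
Every element of {beta, theta} is needed (dropping beta leaves P1 open; dropping theta leaves P5 open), so no proper subset is valid.
Among all size-2 subsets of the eligible variables, only {beta, theta} blocks every backdoor path, so it is the unique smallest valid adjustment set.

{beta, theta}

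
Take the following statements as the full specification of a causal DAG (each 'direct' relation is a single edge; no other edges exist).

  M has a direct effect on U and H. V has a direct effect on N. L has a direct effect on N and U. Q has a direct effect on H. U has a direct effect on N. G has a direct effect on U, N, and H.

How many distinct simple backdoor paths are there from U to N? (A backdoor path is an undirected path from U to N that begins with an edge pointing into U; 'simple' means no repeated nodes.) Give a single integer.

A backdoor path from U to N is any simple undirected path whose first edge points into U (i.e. leaves U via a parent).
Parents of U: {G, L, M}.
Enumerating:
  P1: U <- G -> N
  P2: U <- L -> N
  P3: U <- M -> H <- G -> N
That exhausts the simple backdoor paths. Count: 3.

3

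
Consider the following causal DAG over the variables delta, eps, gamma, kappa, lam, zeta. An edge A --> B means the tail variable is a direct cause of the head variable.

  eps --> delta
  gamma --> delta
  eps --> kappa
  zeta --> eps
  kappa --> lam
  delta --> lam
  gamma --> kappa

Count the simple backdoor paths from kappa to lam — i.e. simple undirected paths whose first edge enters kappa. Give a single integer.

2

A backdoor path from kappa to lam is any simple undirected path whose first edge points into kappa (i.e. leaves kappa via a parent).
Parents of kappa: {eps, gamma}.
Enumerating:
  P1: kappa <- eps -> delta -> lam
  P2: kappa <- gamma -> delta -> lam
That exhausts the simple backdoor paths. Count: 2.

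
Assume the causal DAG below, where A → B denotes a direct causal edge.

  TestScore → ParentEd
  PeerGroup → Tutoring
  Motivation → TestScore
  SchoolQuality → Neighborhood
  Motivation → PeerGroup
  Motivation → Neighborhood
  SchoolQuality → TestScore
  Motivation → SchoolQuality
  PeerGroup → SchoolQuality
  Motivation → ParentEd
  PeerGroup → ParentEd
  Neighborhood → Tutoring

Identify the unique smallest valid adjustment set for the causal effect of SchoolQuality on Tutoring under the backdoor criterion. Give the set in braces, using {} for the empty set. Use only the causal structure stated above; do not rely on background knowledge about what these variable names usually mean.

{Motivation, PeerGroup}

Variables eligible for adjustment (non-descendants of SchoolQuality, excluding SchoolQuality and Tutoring): {Motivation, PeerGroup}.
Backdoor paths from SchoolQuality to Tutoring:
  P1: SchoolQuality <- Motivation -> PeerGroup -> Tutoring
  P2: SchoolQuality <- Motivation -> TestScore -> ParentEd <- PeerGroup -> Tutoring
  P3: SchoolQuality <- Motivation -> ParentEd <- PeerGroup -> Tutoring
  P4: SchoolQuality <- Motivation -> Neighborhood -> Tutoring
  P5: SchoolQuality <- PeerGroup <- Motivation -> Neighborhood -> Tutoring
  P6: SchoolQuality <- PeerGroup -> ParentEd <- Motivation -> Neighborhood -> Tutoring
  P7: SchoolQuality <- PeerGroup -> ParentEd <- TestScore <- Motivation -> Neighborhood -> Tutoring
  P8: SchoolQuality <- PeerGroup -> Tutoring
The empty set is not sufficient: P1 (SchoolQuality <- Motivation -> PeerGroup -> Tutoring) has no collider blocking it and no conditioned non-collider, so it is open.
Try {Motivation, PeerGroup}:
  P1: blocked at fork node Motivation ∈ conditioning set.
  P2: blocked at fork node Motivation ∈ conditioning set.
  P3: blocked at fork node Motivation ∈ conditioning set.
  P4: blocked at fork node Motivation ∈ conditioning set.
  P5: blocked at chain node PeerGroup ∈ conditioning set.
  P6: blocked at fork node PeerGroup ∈ conditioning set.
  P7: blocked at fork node PeerGroup ∈ conditioning set.
  P8: blocked at fork node PeerGroup ∈ conditioning set.
{Motivation, PeerGroup} contains no descendant of SchoolQuality and blocks every backdoor path.
Every element of {Motivation, PeerGroup} is needed (dropping Motivation leaves P4 open; dropping PeerGroup leaves P8 open), so no proper subset is valid.
Among all size-2 subsets of the eligible variables, only {Motivation, PeerGroup} blocks every backdoor path, so it is the unique smallest valid adjustment set.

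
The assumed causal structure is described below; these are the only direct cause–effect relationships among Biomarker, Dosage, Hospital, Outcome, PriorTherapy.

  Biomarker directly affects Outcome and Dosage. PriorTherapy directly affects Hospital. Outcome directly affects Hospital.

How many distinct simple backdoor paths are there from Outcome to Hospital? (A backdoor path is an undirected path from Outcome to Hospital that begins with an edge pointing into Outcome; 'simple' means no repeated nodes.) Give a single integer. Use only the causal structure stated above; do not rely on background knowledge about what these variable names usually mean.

A backdoor path from Outcome to Hospital is any simple undirected path whose first edge points into Outcome (i.e. leaves Outcome via a parent).
Parents of Outcome: {Biomarker}.
No simple path from any parent of Outcome reaches Hospital without revisiting Outcome, so there are no backdoor paths.

0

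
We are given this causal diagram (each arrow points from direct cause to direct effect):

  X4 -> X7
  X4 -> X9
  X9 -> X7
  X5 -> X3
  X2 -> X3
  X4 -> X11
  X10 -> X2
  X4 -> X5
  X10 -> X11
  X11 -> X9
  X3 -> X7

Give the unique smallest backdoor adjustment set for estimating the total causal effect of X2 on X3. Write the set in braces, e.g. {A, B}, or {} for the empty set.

{}

Variables eligible for adjustment (non-descendants of X2, excluding X2 and X3): {X10, X11, X4, X5, X9}.
Backdoor paths from X2 to X3:
  P1: X2 <- X10 -> X11 <- X4 -> X5 -> X3
  P2: X2 <- X10 -> X11 <- X4 -> X9 -> X7 <- X3
  P3: X2 <- X10 -> X11 <- X4 -> X7 <- X3
  P4: X2 <- X10 -> X11 -> X9 <- X4 -> X5 -> X3
  P5: X2 <- X10 -> X11 -> X9 <- X4 -> X7 <- X3
  P6: X2 <- X10 -> X11 -> X9 -> X7 <- X4 -> X5 -> X3
  P7: X2 <- X10 -> X11 -> X9 -> X7 <- X3
Each backdoor path contains an unconditioned collider, so every path is already blocked with the empty conditioning set:
  P1: blocked at collider X11 (neither it nor any descendant is in the conditioning set).
  P2: blocked at collider X11 (neither it nor any descendant is in the conditioning set).
  P3: blocked at collider X11 (neither it nor any descendant is in the conditioning set).
  P4: blocked at collider X9 (neither it nor any descendant is in the conditioning set).
  P5: blocked at collider X9 (neither it nor any descendant is in the conditioning set).
  P6: blocked at collider X7 (neither it nor any descendant is in the conditioning set).
  P7: blocked at collider X7 (neither it nor any descendant is in the conditioning set).
The empty set is therefore the unique smallest valid set.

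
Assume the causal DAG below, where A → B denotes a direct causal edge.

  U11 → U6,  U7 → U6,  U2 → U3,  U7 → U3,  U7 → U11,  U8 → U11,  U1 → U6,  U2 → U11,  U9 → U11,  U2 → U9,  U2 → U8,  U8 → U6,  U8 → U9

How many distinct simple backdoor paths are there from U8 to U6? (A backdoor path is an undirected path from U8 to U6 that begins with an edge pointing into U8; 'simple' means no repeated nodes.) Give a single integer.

6

A backdoor path from U8 to U6 is any simple undirected path whose first edge points into U8 (i.e. leaves U8 via a parent).
Parents of U8: {U2}.
Enumerating:
  P1: U8 <- U2 -> U9 -> U11 <- U7 -> U6
  P2: U8 <- U2 -> U9 -> U11 -> U6
  P3: U8 <- U2 -> U11 <- U7 -> U6
  P4: U8 <- U2 -> U11 -> U6
  P5: U8 <- U2 -> U3 <- U7 -> U11 -> U6
  P6: U8 <- U2 -> U3 <- U7 -> U6
That exhausts the simple backdoor paths. Count: 6.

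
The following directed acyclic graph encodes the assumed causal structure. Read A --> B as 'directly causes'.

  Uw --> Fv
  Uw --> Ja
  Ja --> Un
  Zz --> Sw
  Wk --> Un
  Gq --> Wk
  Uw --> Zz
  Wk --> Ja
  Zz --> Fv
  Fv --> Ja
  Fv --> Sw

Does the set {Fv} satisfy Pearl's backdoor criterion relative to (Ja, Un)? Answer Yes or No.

No

Backdoor paths from Ja to Un (paths whose first edge points into Ja):
  P1: Ja <- Wk -> Un
Condition 1 (no descendant of Ja in the set): holds — descendants of Ja are {Un}; none are in {Fv}.
Condition 2 (every backdoor path blocked by {Fv}):
  P1: open — no interior node is in the conditioning set.
{Fv} does not satisfy the backdoor criterion.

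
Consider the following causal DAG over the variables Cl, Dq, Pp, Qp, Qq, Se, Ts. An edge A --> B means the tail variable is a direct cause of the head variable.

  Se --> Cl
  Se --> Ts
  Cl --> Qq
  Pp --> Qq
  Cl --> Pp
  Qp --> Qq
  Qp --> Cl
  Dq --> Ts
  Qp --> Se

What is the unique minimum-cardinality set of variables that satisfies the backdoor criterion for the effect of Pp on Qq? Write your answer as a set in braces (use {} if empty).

Variables eligible for adjustment (non-descendants of Pp, excluding Pp and Qq): {Cl, Dq, Qp, Se, Ts}.
Backdoor paths from Pp to Qq:
  P1: Pp <- Cl <- Qp -> Qq
  P2: Pp <- Cl <- Se <- Qp -> Qq
  P3: Pp <- Cl -> Qq
The empty set is not sufficient: P1 (Pp <- Cl <- Qp -> Qq) has no collider blocking it and no conditioned non-collider, so it is open.
Try {Cl}:
  P1: blocked at chain node Cl ∈ conditioning set.
  P2: blocked at chain node Cl ∈ conditioning set.
  P3: blocked at fork node Cl ∈ conditioning set.
{Cl} contains no descendant of Pp and blocks every backdoor path.
No other singleton works — e.g. {Qp} leaves P3 open — so {Cl} is the unique smallest valid adjustment set.

{Cl}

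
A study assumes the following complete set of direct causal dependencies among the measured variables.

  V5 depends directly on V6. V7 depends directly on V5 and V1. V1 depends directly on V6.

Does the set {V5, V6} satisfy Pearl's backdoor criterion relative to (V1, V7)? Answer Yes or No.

Yes

Backdoor paths from V1 to V7 (paths whose first edge points into V1):
  P1: V1 <- V6 -> V5 -> V7
Condition 1 (no descendant of V1 in the set): holds — descendants of V1 are {V7}; none are in {V5, V6}.
Condition 2 (every backdoor path blocked by {V5, V6}):
  P1: blocked at fork node V6 ∈ conditioning set.
{V5, V6} satisfies the backdoor criterion.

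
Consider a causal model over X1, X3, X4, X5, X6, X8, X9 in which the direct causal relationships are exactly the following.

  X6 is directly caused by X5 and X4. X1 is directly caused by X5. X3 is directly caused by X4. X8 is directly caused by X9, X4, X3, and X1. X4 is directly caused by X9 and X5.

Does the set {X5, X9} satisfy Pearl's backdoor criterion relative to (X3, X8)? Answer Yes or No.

Backdoor paths from X3 to X8 (paths whose first edge points into X3):
  P1: X3 <- X4 <- X5 -> X1 -> X8
  P2: X3 <- X4 <- X9 -> X8
  P3: X3 <- X4 -> X6 <- X5 -> X1 -> X8
  P4: X3 <- X4 -> X8
Condition 1 (no descendant of X3 in the set): holds — descendants of X3 are {X8}; none are in {X5, X9}.
Condition 2 (every backdoor path blocked by {X5, X9}):
  P1: blocked at fork node X5 ∈ conditioning set.
  P2: blocked at fork node X9 ∈ conditioning set.
  P3: blocked at collider X6 (neither it nor any descendant is in the conditioning set).
  P4: open — no interior node is in the conditioning set.
{X5, X9} does not satisfy the backdoor criterion.

No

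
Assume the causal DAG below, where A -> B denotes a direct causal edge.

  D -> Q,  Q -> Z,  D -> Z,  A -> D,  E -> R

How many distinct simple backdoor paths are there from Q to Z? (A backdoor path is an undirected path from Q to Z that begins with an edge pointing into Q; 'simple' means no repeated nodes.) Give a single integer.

A backdoor path from Q to Z is any simple undirected path whose first edge points into Q (i.e. leaves Q via a parent).
Parents of Q: {D}.
Enumerating:
  P1: Q <- D -> Z
That exhausts the simple backdoor paths. Count: 1.

1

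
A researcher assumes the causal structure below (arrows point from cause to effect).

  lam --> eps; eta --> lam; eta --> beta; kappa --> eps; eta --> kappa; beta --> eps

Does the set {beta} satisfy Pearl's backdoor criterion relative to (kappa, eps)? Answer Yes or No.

Backdoor paths from kappa to eps (paths whose first edge points into kappa):
  P1: kappa <- eta -> beta -> eps
  P2: kappa <- eta -> lam -> eps
Condition 1 (no descendant of kappa in the set): holds — descendants of kappa are {eps}; none are in {beta}.
Condition 2 (every backdoor path blocked by {beta}):
  P1: blocked at chain node beta ∈ conditioning set.
  P2: open — no interior node is in the conditioning set.
{beta} does not satisfy the backdoor criterion.

No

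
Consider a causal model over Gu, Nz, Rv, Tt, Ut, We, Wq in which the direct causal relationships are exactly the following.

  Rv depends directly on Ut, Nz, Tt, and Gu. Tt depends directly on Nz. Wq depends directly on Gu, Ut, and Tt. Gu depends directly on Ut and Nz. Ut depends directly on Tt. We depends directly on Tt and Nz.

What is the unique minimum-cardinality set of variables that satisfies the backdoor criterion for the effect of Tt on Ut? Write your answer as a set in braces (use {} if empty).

{}

Variables eligible for adjustment (non-descendants of Tt, excluding Tt and Ut): {Nz}.
Backdoor paths from Tt to Ut:
  P1: Tt <- Nz -> Gu <- Ut
  P2: Tt <- Nz -> Gu -> Wq <- Ut
  P3: Tt <- Nz -> Gu -> Rv <- Ut
  P4: Tt <- Nz -> Rv <- Ut
  P5: Tt <- Nz -> Rv <- Gu <- Ut
  P6: Tt <- Nz -> Rv <- Gu -> Wq <- Ut
Each backdoor path contains an unconditioned collider, so every path is already blocked with the empty conditioning set:
  P1: blocked at collider Gu (neither it nor any descendant is in the conditioning set).
  P2: blocked at collider Wq (neither it nor any descendant is in the conditioning set).
  P3: blocked at collider Rv (neither it nor any descendant is in the conditioning set).
  P4: blocked at collider Rv (neither it nor any descendant is in the conditioning set).
  P5: blocked at collider Rv (neither it nor any descendant is in the conditioning set).
  P6: blocked at collider Rv (neither it nor any descendant is in the conditioning set).
The empty set is therefore the unique smallest valid set.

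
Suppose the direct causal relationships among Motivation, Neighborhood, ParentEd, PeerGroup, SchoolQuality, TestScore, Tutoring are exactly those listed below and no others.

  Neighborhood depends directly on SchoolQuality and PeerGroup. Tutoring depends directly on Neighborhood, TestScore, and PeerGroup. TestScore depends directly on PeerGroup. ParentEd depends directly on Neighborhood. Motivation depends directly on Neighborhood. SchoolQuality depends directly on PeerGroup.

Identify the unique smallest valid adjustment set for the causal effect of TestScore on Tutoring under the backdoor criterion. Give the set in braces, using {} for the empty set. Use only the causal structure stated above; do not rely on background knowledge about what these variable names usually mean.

Variables eligible for adjustment (non-descendants of TestScore, excluding TestScore and Tutoring): {Motivation, Neighborhood, ParentEd, PeerGroup, SchoolQuality}.
Backdoor paths from TestScore to Tutoring:
  P1: TestScore <- PeerGroup -> SchoolQuality -> Neighborhood -> Tutoring
  P2: TestScore <- PeerGroup -> Neighborhood -> Tutoring
  P3: TestScore <- PeerGroup -> Tutoring
The empty set is not sufficient: P1 (TestScore <- PeerGroup -> SchoolQuality -> Neighborhood -> Tutoring) has no collider blocking it and no conditioned non-collider, so it is open.
Try {PeerGroup}:
  P1: blocked at fork node PeerGroup ∈ conditioning set.
  P2: blocked at fork node PeerGroup ∈ conditioning set.
  P3: blocked at fork node PeerGroup ∈ conditioning set.
{PeerGroup} contains no descendant of TestScore and blocks every backdoor path.
No other singleton works — e.g. {SchoolQuality} leaves P2 open — so {PeerGroup} is the unique smallest valid adjustment set.

{PeerGroup}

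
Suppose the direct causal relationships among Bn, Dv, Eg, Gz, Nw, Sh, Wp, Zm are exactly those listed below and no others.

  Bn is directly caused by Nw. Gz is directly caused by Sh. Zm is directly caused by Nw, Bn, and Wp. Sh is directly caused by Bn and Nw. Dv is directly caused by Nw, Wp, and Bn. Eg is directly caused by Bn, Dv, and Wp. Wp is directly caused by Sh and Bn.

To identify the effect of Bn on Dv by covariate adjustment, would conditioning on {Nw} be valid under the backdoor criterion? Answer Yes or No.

Yes

Backdoor paths from Bn to Dv (paths whose first edge points into Bn):
  P1: Bn <- Nw -> Sh -> Wp -> Dv
  P2: Bn <- Nw -> Sh -> Wp -> Eg <- Dv
  P3: Bn <- Nw -> Zm <- Wp -> Dv
  P4: Bn <- Nw -> Zm <- Wp -> Eg <- Dv
  P5: Bn <- Nw -> Dv
Condition 1 (no descendant of Bn in the set): holds — descendants of Bn are {Dv, Eg, Gz, Sh, Wp, Zm}; none are in {Nw}.
Condition 2 (every backdoor path blocked by {Nw}):
  P1: blocked at fork node Nw ∈ conditioning set.
  P2: blocked at fork node Nw ∈ conditioning set.
  P3: blocked at fork node Nw ∈ conditioning set.
  P4: blocked at fork node Nw ∈ conditioning set.
  P5: blocked at fork node Nw ∈ conditioning set.
{Nw} satisfies the backdoor criterion.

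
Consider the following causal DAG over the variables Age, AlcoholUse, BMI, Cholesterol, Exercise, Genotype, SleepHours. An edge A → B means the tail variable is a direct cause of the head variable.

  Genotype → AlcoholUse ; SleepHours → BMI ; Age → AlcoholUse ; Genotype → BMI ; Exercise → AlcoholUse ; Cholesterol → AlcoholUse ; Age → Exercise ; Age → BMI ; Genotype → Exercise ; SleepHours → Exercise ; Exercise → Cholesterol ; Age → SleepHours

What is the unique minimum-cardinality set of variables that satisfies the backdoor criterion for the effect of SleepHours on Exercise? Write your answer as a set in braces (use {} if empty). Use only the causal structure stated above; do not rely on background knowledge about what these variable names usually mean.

Variables eligible for adjustment (non-descendants of SleepHours, excluding SleepHours and Exercise): {Age, Genotype}.
Backdoor paths from SleepHours to Exercise:
  P1: SleepHours <- Age -> Exercise
  P2: SleepHours <- Age -> AlcoholUse <- Genotype -> Exercise
  P3: SleepHours <- Age -> AlcoholUse <- Exercise
  P4: SleepHours <- Age -> AlcoholUse <- Cholesterol <- Exercise
  P5: SleepHours <- Age -> BMI <- Genotype -> Exercise
  P6: SleepHours <- Age -> BMI <- Genotype -> AlcoholUse <- Exercise
  P7: SleepHours <- Age -> BMI <- Genotype -> AlcoholUse <- Cholesterol <- Exercise
The empty set is not sufficient: P1 (SleepHours <- Age -> Exercise) has no collider blocking it and no conditioned non-collider, so it is open.
Try {Age}:
  P1: blocked at fork node Age ∈ conditioning set.
  P2: blocked at fork node Age ∈ conditioning set.
  P3: blocked at fork node Age ∈ conditioning set.
  P4: blocked at fork node Age ∈ conditioning set.
  P5: blocked at fork node Age ∈ conditioning set.
  P6: blocked at fork node Age ∈ conditioning set.
  P7: blocked at fork node Age ∈ conditioning set.
{Age} contains no descendant of SleepHours and blocks every backdoor path.
No other singleton works — e.g. {Genotype} leaves P1 open — so {Age} is the unique smallest valid adjustment set.

{Age}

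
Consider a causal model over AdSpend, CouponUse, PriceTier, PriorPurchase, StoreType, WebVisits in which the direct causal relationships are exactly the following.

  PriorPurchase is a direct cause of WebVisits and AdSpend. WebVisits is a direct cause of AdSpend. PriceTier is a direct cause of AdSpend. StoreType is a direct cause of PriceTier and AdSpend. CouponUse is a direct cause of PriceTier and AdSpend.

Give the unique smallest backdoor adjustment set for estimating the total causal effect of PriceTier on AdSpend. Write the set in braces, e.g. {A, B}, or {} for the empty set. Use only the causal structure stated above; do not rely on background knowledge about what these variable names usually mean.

{CouponUse, StoreType}

Variables eligible for adjustment (non-descendants of PriceTier, excluding PriceTier and AdSpend): {CouponUse, PriorPurchase, StoreType, WebVisits}.
Backdoor paths from PriceTier to AdSpend:
  P1: PriceTier <- StoreType -> AdSpend
  P2: PriceTier <- CouponUse -> AdSpend
The empty set is not sufficient: P1 (PriceTier <- StoreType -> AdSpend) has no collider blocking it and no conditioned non-collider, so it is open.
Try {CouponUse, StoreType}:
  P1: blocked at fork node StoreType ∈ conditioning set.
  P2: blocked at fork node CouponUse ∈ conditioning set.
{CouponUse, StoreType} contains no descendant of PriceTier and blocks every backdoor path.
Every element of {CouponUse, StoreType} is needed (dropping CouponUse leaves P2 open; dropping StoreType leaves P1 open), so no proper subset is valid.
Among all size-2 subsets of the eligible variables, only {CouponUse, StoreType} blocks every backdoor path, so it is the unique smallest valid adjustment set.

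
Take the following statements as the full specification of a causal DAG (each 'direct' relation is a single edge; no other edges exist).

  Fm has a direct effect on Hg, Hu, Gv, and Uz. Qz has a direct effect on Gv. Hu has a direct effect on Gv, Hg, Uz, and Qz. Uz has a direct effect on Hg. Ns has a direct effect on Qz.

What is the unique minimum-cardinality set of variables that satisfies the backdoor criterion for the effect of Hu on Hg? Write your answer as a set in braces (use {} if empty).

Variables eligible for adjustment (non-descendants of Hu, excluding Hu and Hg): {Fm, Ns}.
Backdoor paths from Hu to Hg:
  P1: Hu <- Fm -> Uz -> Hg
  P2: Hu <- Fm -> Hg
The empty set is not sufficient: P1 (Hu <- Fm -> Uz -> Hg) has no collider blocking it and no conditioned non-collider, so it is open.
Try {Fm}:
  P1: blocked at fork node Fm ∈ conditioning set.
  P2: blocked at fork node Fm ∈ conditioning set.
{Fm} contains no descendant of Hu and blocks every backdoor path.
No other singleton works — e.g. {Ns} leaves P1 open — so {Fm} is the unique smallest valid adjustment set.

{Fm}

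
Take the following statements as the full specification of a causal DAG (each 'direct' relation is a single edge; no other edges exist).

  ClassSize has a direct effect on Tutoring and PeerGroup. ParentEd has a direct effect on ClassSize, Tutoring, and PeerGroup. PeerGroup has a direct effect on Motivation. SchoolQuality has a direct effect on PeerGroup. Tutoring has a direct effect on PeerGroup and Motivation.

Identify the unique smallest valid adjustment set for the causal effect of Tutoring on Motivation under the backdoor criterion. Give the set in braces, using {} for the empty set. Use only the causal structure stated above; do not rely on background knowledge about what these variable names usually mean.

{ClassSize, ParentEd}

Variables eligible for adjustment (non-descendants of Tutoring, excluding Tutoring and Motivation): {ClassSize, ParentEd, SchoolQuality}.
Backdoor paths from Tutoring to Motivation:
  P1: Tutoring <- ParentEd -> ClassSize -> PeerGroup -> Motivation
  P2: Tutoring <- ParentEd -> PeerGroup -> Motivation
  P3: Tutoring <- ClassSize <- ParentEd -> PeerGroup -> Motivation
  P4: Tutoring <- ClassSize -> PeerGroup -> Motivation
The empty set is not sufficient: P1 (Tutoring <- ParentEd -> ClassSize -> PeerGroup -> Motivation) has no collider blocking it and no conditioned non-collider, so it is open.
Try {ClassSize, ParentEd}:
  P1: blocked at fork node ParentEd ∈ conditioning set.
  P2: blocked at fork node ParentEd ∈ conditioning set.
  P3: blocked at chain node ClassSize ∈ conditioning set.
  P4: blocked at fork node ClassSize ∈ conditioning set.
{ClassSize, ParentEd} contains no descendant of Tutoring and blocks every backdoor path.
Every element of {ClassSize, ParentEd} is needed (dropping ClassSize leaves P4 open; dropping ParentEd leaves P2 open), so no proper subset is valid.
Among all size-2 subsets of the eligible variables, only {ClassSize, ParentEd} blocks every backdoor path, so it is the unique smallest valid adjustment set.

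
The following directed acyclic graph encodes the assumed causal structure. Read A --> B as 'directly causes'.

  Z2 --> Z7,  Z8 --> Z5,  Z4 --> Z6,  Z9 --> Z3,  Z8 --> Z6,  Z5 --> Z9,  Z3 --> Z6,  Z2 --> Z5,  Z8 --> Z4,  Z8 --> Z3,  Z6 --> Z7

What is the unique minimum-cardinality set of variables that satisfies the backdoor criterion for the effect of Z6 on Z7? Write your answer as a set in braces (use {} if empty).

Variables eligible for adjustment (non-descendants of Z6, excluding Z6 and Z7): {Z2, Z3, Z4, Z5, Z8, Z9}.
Backdoor paths from Z6 to Z7:
  P1: Z6 <- Z8 -> Z5 <- Z2 -> Z7
  P2: Z6 <- Z8 -> Z3 <- Z9 <- Z5 <- Z2 -> Z7
  P3: Z6 <- Z4 <- Z8 -> Z5 <- Z2 -> Z7
  P4: Z6 <- Z4 <- Z8 -> Z3 <- Z9 <- Z5 <- Z2 -> Z7
  P5: Z6 <- Z3 <- Z8 -> Z5 <- Z2 -> Z7
  P6: Z6 <- Z3 <- Z9 <- Z5 <- Z2 -> Z7
The empty set is not sufficient: P6 (Z6 <- Z3 <- Z9 <- Z5 <- Z2 -> Z7) has no collider blocking it and no conditioned non-collider, so it is open.
Try {Z2}:
  P1: blocked at collider Z5 (neither it nor any descendant is in the conditioning set).
  P2: blocked at collider Z3 (neither it nor any descendant is in the conditioning set).
  P3: blocked at collider Z5 (neither it nor any descendant is in the conditioning set).
  P4: blocked at collider Z3 (neither it nor any descendant is in the conditioning set).
  P5: blocked at collider Z5 (neither it nor any descendant is in the conditioning set).
  P6: blocked at fork node Z2 ∈ conditioning set.
{Z2} contains no descendant of Z6 and blocks every backdoor path.
No other singleton works — e.g. {Z8} leaves P6 open — so {Z2} is the unique smallest valid adjustment set.

{Z2}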